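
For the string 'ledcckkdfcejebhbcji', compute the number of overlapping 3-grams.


String 'ledcckkdfcejebhbcji' has length L = 19.
Number of overlapping n-grams = L - n + 1
Substituting: 19 - 3 + 1 = 17

17


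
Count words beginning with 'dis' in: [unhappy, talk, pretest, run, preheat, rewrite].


Checking each word for prefix 'dis':
  'unhappy' -> no (count: 0)
  'talk' -> no (count: 0)
  'pretest' -> no (count: 0)
  'run' -> no (count: 0)
  'preheat' -> no (count: 0)
  'rewrite' -> no (count: 0)
Total with prefix 'dis': 0

0


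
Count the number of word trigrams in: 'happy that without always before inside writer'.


Word trigrams from [7] words:
  Trigram 1: (happy that without)
  Trigram 2: (that without always)
  Trigram 3: (without always before)
  Trigram 4: (always before inside)
  Trigram 5: (before inside writer)
Total word trigrams: 7 - 2 = 5

5


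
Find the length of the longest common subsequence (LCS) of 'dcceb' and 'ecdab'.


DP table for LCS of 'dcceb' and 'ecdab':
       e  c  d  a  b
    0  0  0  0  0  0
  d 0  0  0  1  1  1
  c 0  0  1  1  1  1
  c 0  0  1  1  1  1
  e 0  1  1  1  1  1
  b 0  1  1  1  1  2
LCS: 'db'
LCS length = 2

2


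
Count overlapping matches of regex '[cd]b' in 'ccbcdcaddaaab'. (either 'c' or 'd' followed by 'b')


Pattern: [cd]b means either 'c' or 'd' followed by 'b'.
Scanning 'ccbcdcaddaaab' position-by-position:
  Pos 0: window 'cc' -> no
  Pos 1: window 'cb' -> MATCH
  Pos 2: window 'bc' -> no
  Pos 3: window 'cd' -> no
  Pos 4: window 'dc' -> no
  Pos 5: window 'ca' -> no
  Pos 6: window 'ad' -> no
  Pos 7: window 'dd' -> no
  Pos 8: window 'da' -> no
  Pos 9: window 'aa' -> no
  Pos 10: window 'aa' -> no
  Pos 11: window 'ab' -> no
  Pos 12: window 'b' -> no
Total matches: 1

1


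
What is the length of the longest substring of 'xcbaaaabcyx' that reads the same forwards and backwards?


Scanning 'xcbaaaabcyx' for palindromic substrings.
Substring at positions 1-8: 'cbaaaabc'.
Check: reverse('cbaaaabc') = 'cbaaaabc' -> palindrome confirmed.
Neighbouring characters ('x' / 'y') break symmetry, so it cannot extend further.
No longer palindromic substring exists; longest length = 8

8


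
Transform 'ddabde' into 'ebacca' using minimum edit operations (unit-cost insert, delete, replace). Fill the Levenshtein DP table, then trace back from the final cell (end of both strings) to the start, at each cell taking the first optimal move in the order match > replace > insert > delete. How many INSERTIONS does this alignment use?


Edit distance = 5. Backtracking from cell (6, 6) with preference match > replace > insert > delete,
then listing the resulting alignment 'ddabde' -> 'ebacca' left to right:
  Step 1: replace d->e
  Step 2: replace d->b
  Step 3: keep 'a'
  Step 4: replace b->c
  Step 5: replace d->c
  Step 6: replace e->a
Total insertions: 0

0


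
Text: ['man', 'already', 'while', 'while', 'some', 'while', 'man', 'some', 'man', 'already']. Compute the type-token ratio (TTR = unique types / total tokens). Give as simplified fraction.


Tokens: 10
Unique types: ('already', 'man', 'some', 'while') = 4
TTR = 4/10
Simplify: divide both by 2 -> 2/5
TTR = 2/5

2/5


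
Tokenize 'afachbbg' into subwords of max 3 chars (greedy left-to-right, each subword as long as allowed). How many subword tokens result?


'afachbbg' has 8 characters.
Chunking with max size 3:
  Chunk 1: 'afa' (positions 0-2)
  Chunk 2: 'chb' (positions 3-5)
  Chunk 3: 'bg' (positions 6-7)
Total chunks: ceil(8 / 3) = 3

3


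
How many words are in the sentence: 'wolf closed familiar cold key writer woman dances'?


Counting words by splitting on spaces:
  Word 1: 'wolf'
  Word 2: 'closed'
  Word 3: 'familiar'
  Word 4: 'cold'
  Word 5: 'key'
  Word 6: 'writer'
  Word 7: 'woman'
  Word 8: 'dances'
Total words: 8

8


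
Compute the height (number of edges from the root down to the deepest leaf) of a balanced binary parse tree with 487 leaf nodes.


In a balanced binary tree with n leaves the deepest leaf is ceil(log2(n)) edges below the root.
log2(487) = 8.9278
ceil(8.9278) = 9
height (edges) = 9

9


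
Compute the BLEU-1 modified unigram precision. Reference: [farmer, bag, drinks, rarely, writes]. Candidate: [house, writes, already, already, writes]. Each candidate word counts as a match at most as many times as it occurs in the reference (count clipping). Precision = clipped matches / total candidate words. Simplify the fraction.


Reference word counts: {'bag': 1, 'drinks': 1, 'farmer': 1, 'rarely': 1, 'writes': 1}
Checking each candidate word (with clipping):
  'house' -> not in reference -> no match (matches: 0)
  'writes' -> in reference (ref count 1, used 1/1) -> match (matches: 1)
  'already' -> not in reference -> no match (matches: 1)
  'already' -> not in reference -> no match (matches: 1)
  'writes' -> ref count 1 already used up (1/1) -> clipped, no match (matches: 1)
Clipped matches: 1, Candidate length: 5
Precision = 1/5

1/5


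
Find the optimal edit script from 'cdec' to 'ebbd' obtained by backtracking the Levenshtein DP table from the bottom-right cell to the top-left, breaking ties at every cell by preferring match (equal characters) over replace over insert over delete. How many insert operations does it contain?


Edit distance = 4. Backtracking from cell (4, 4) with preference match > replace > insert > delete,
then listing the resulting alignment 'cdec' -> 'ebbd' left to right:
  Step 1: replace c->e
  Step 2: replace d->b
  Step 3: replace e->b
  Step 4: replace c->d
Total insertions: 0

0


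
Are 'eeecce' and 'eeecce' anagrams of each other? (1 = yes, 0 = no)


Sort characters of 'eeecce': 'cceeee'
Sort characters of 'eeecce': 'cceeee'
Sorted forms match -> they ARE anagrams
Result: 1

1


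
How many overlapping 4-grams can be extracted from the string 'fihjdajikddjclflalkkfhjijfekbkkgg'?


String 'fihjdajikddjclflalkkfhjijfekbkkgg' has length L = 33.
Number of overlapping n-grams = L - n + 1
Substituting: 33 - 4 + 1 = 30

30


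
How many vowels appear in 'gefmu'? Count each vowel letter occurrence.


Scanning each character of 'gefmu':
  Position 1: 'g' -> consonant (running count: 0)
  Position 2: 'e' -> vowel (running count: 1)
  Position 3: 'f' -> consonant (running count: 1)
  Position 4: 'm' -> consonant (running count: 1)
  Position 5: 'u' -> vowel (running count: 2)
Total vowels: 2

2


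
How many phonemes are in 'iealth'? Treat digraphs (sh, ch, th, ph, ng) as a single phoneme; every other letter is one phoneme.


Parsing 'iealth' greedily, digraphs first:
  'i' -> vowel phoneme (phonemes so far: 1)
  'e' -> vowel phoneme (phonemes so far: 2)
  'a' -> vowel phoneme (phonemes so far: 3)
  'l' -> consonant phoneme (phonemes so far: 4)
  'th' -> digraph (1 consonant phoneme) (phonemes so far: 5)
Total phonemes: 5

5


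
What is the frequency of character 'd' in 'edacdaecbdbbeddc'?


Scanning 'edacdaecbdbbeddc' for 'd':
  Position 1: 'd' -> MATCH (count: 1)
  Position 4: 'd' -> MATCH (count: 2)
  Position 9: 'd' -> MATCH (count: 3)
  Position 13: 'd' -> MATCH (count: 4)
  Position 14: 'd' -> MATCH (count: 5)
Total occurrences of 'd': 5

5


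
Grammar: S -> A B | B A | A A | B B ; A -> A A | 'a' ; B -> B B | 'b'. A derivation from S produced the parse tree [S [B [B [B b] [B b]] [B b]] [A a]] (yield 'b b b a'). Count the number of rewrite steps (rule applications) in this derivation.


Every bracketed nonterminal node [X ...] in the tree is produced by exactly one rule application.
Reading the tree off as a leftmost derivation:
  Step 1: S  =>  B A   (applied S -> B A)
  Step 2: B A  =>  B B A   (applied B -> B B)
  Step 3: B B A  =>  B B B A   (applied B -> B B)
  Step 4: B B B A  =>  b B B A   (applied B -> b)
  Step 5: b B B A  =>  b b B A   (applied B -> b)
  Step 6: b b B A  =>  b b b A   (applied B -> b)
  Step 7: b b b A  =>  b b b a   (applied A -> a)
Final yield: b b b a
Total rewrite steps: 7

7


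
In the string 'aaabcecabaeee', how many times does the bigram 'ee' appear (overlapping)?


Scanning 'aaabcecabaeee' for bigram 'ee':
  Position 0: 'aa' -> no
  Position 1: 'aa' -> no
  Position 2: 'ab' -> no
  Position 3: 'bc' -> no
  Position 4: 'ce' -> no
  Position 5: 'ec' -> no
  Position 6: 'ca' -> no
  Position 7: 'ab' -> no
  Position 8: 'ba' -> no
  Position 9: 'ae' -> no
  Position 10: 'ee' -> MATCH
  Position 11: 'ee' -> MATCH
Total matches: 2

2


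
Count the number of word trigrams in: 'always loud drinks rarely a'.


Word trigrams from [5] words:
  Trigram 1: (always loud drinks)
  Trigram 2: (loud drinks rarely)
  Trigram 3: (drinks rarely a)
Total word trigrams: 5 - 2 = 3

3


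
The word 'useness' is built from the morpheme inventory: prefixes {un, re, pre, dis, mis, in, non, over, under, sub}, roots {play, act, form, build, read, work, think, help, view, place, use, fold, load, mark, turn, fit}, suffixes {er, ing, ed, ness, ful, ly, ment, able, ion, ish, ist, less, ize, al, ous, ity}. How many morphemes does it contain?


Segmenting 'useness' against the inventory:
  'use' -> root (morpheme 1)
  'ness' -> suffix (morpheme 2)
Total morphemes: 2

2


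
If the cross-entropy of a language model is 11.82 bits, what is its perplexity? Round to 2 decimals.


Perplexity formula: PP = 2^H
H = 11.82
PP = 2^11.82
Decompose: 2^11.82 = 2^11 * 2^0.82
2^11 = 2048, 2^0.82 ~ 1.7654060
PP ~ 2048 * 1.7654060 = 3615.5514880
Rounded to 2 decimals: 3615.55

3615.55


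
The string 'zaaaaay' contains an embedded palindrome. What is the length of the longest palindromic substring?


Scanning 'zaaaaay' for palindromic substrings.
Substring at positions 1-5: 'aaaaa'.
Check: reverse('aaaaa') = 'aaaaa' -> palindrome confirmed.
Neighbouring characters ('z' / 'y') break symmetry, so it cannot extend further.
No longer palindromic substring exists; longest length = 5

5


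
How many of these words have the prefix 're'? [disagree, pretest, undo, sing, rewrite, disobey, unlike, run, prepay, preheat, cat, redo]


Checking each word for prefix 're':
  'disagree' -> no (count: 0)
  'pretest' -> no (count: 0)
  'undo' -> no (count: 0)
  'sing' -> no (count: 0)
  'rewrite' -> YES, starts with 're' (count: 1)
  'disobey' -> no (count: 1)
  'unlike' -> no (count: 1)
  'run' -> no (count: 1)
  'prepay' -> no (count: 1)
  'preheat' -> no (count: 1)
  'cat' -> no (count: 1)
  'redo' -> YES, starts with 're' (count: 2)
Total with prefix 're': 2

2


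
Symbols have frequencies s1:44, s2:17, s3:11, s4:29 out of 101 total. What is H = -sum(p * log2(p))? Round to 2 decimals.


Computing entropy H = -sum(p_i * log2(p_i)):
  s1: p = 44/101 = 0.4356, -p*log2(p) = 0.5222
  s2: p = 17/101 = 0.1683, -p*log2(p) = 0.4327
  s3: p = 11/101 = 0.1089, -p*log2(p) = 0.3484
  s4: p = 29/101 = 0.2871, -p*log2(p) = 0.5169
H = sum of terms = 1.8202
Rounded to 2 decimals: 1.82

1.82


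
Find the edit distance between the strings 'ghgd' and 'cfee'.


Building DP table for s1='ghgd' (len 4) and s2='cfee' (len 4):
       c  f  e  e
    0  1  2  3  4
  g 1  1  2  3  4
  h 2  2  2  3  4
  g 3  3  3  3  4
  d 4  4  4  4  4
Edit distance = dp[4][4] = 4

4


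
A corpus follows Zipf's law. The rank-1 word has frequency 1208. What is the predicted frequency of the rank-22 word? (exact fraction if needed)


Zipf's law: freq(rank) = f1 / rank
f1 = 1208, rank = 22
freq = 1208 / 22
GCD(1208, 22) = 2
Simplified: 604/11

604/11


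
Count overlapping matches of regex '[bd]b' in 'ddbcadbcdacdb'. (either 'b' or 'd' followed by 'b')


Pattern: [bd]b means either 'b' or 'd' followed by 'b'.
Scanning 'ddbcadbcdacdb' position-by-position:
  Pos 0: window 'dd' -> no
  Pos 1: window 'db' -> MATCH
  Pos 2: window 'bc' -> no
  Pos 3: window 'ca' -> no
  Pos 4: window 'ad' -> no
  Pos 5: window 'db' -> MATCH
  Pos 6: window 'bc' -> no
  Pos 7: window 'cd' -> no
  Pos 8: window 'da' -> no
  Pos 9: window 'ac' -> no
  Pos 10: window 'cd' -> no
  Pos 11: window 'db' -> MATCH
  Pos 12: window 'b' -> no
Total matches: 3

3


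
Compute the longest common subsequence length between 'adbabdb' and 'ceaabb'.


DP table for LCS of 'adbabdb' and 'ceaabb':
       c  e  a  a  b  b
    0  0  0  0  0  0  0
  a 0  0  0  1  1  1  1
  d 0  0  0  1  1  1  1
  b 0  0  0  1  1  2  2
  a 0  0  0  1  2  2  2
  b 0  0  0  1  2  3  3
  d 0  0  0  1  2  3  3
  b 0  0  0  1  2  3  4
LCS: 'aabb'
LCS length = 4

4


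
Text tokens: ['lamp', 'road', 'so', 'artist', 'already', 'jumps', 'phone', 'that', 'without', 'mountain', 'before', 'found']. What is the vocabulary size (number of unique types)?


Listing all tokens and tracking unique types:
  Token 1: 'lamp' -> NEW (unique so far: 1)
  Token 2: 'road' -> NEW (unique so far: 2)
  Token 3: 'so' -> NEW (unique so far: 3)
  Token 4: 'artist' -> NEW (unique so far: 4)
  Token 5: 'already' -> NEW (unique so far: 5)
  Token 6: 'jumps' -> NEW (unique so far: 6)
  Token 7: 'phone' -> NEW (unique so far: 7)
  Token 8: 'that' -> NEW (unique so far: 8)
  Token 9: 'without' -> NEW (unique so far: 9)
  Token 10: 'mountain' -> NEW (unique so far: 10)
  Token 11: 'before' -> NEW (unique so far: 11)
  Token 12: 'found' -> NEW (unique so far: 12)
Unique types: ('already', 'artist', 'before', 'found', 'jumps', 'lamp', 'mountain', 'phone', 'road', 'so', 'that', 'without')
Vocabulary size: 12

12


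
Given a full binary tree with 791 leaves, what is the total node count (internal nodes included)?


Leaf nodes (terminals): 791
Internal nodes = n - 1 = 791 - 1 = 790
Total = leaves + internal = 791 + 790 = 1581

1581


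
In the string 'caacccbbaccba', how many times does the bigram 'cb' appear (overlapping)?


Scanning 'caacccbbaccba' for bigram 'cb':
  Position 0: 'ca' -> no
  Position 1: 'aa' -> no
  Position 2: 'ac' -> no
  Position 3: 'cc' -> no
  Position 4: 'cc' -> no
  Position 5: 'cb' -> MATCH
  Position 6: 'bb' -> no
  Position 7: 'ba' -> no
  Position 8: 'ac' -> no
  Position 9: 'cc' -> no
  Position 10: 'cb' -> MATCH
  Position 11: 'ba' -> no
Total matches: 2

2


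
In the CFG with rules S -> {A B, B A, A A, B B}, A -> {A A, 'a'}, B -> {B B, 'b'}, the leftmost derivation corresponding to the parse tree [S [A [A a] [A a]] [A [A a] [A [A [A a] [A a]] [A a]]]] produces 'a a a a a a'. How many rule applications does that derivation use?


Every bracketed nonterminal node [X ...] in the tree is produced by exactly one rule application.
Reading the tree off as a leftmost derivation:
  Step 1: S  =>  A A   (applied S -> A A)
  Step 2: A A  =>  A A A   (applied A -> A A)
  Step 3: A A A  =>  a A A   (applied A -> a)
  Step 4: a A A  =>  a a A   (applied A -> a)
  Step 5: a a A  =>  a a A A   (applied A -> A A)
  Step 6: a a A A  =>  a a a A   (applied A -> a)
  Step 7: a a a A  =>  a a a A A   (applied A -> A A)
  Step 8: a a a A A  =>  a a a A A A   (applied A -> A A)
  Step 9: a a a A A A  =>  a a a a A A   (applied A -> a)
  Step 10: a a a a A A  =>  a a a a a A   (applied A -> a)
  Step 11: a a a a a A  =>  a a a a a a   (applied A -> a)
Final yield: a a a a a a
Total rewrite steps: 11

11


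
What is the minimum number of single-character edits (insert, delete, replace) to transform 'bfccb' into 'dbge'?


Building DP table for s1='bfccb' (len 5) and s2='dbge' (len 4):
       d  b  g  e
    0  1  2  3  4
  b 1  1  1  2  3
  f 2  2  2  2  3
  c 3  3  3  3  3
  c 4  4  4  4  4
  b 5  5  4  5  5
Edit distance = dp[5][4] = 5

5


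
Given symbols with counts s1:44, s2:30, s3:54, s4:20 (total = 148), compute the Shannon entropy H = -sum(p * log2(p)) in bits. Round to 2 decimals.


Computing entropy H = -sum(p_i * log2(p_i)):
  s1: p = 44/148 = 0.2973, -p*log2(p) = 0.5203
  s2: p = 30/148 = 0.2027, -p*log2(p) = 0.4667
  s3: p = 54/148 = 0.3649, -p*log2(p) = 0.5307
  s4: p = 20/148 = 0.1351, -p*log2(p) = 0.3902
H = sum of terms = 1.9079
Rounded to 2 decimals: 1.91

1.91


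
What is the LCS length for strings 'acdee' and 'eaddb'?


DP table for LCS of 'acdee' and 'eaddb':
       e  a  d  d  b
    0  0  0  0  0  0
  a 0  0  1  1  1  1
  c 0  0  1  1  1  1
  d 0  0  1  2  2  2
  e 0  1  1  2  2  2
  e 0  1  1  2  2  2
LCS: 'ad'
LCS length = 2

2


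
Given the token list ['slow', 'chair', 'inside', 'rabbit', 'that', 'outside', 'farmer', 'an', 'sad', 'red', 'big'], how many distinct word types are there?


Listing all tokens and tracking unique types:
  Token 1: 'slow' -> NEW (unique so far: 1)
  Token 2: 'chair' -> NEW (unique so far: 2)
  Token 3: 'inside' -> NEW (unique so far: 3)
  Token 4: 'rabbit' -> NEW (unique so far: 4)
  Token 5: 'that' -> NEW (unique so far: 5)
  Token 6: 'outside' -> NEW (unique so far: 6)
  Token 7: 'farmer' -> NEW (unique so far: 7)
  Token 8: 'an' -> NEW (unique so far: 8)
  Token 9: 'sad' -> NEW (unique so far: 9)
  Token 10: 'red' -> NEW (unique so far: 10)
  Token 11: 'big' -> NEW (unique so far: 11)
Unique types: ('an', 'big', 'chair', 'farmer', 'inside', 'outside', 'rabbit', 'red', 'sad', 'slow', 'that')
Vocabulary size: 11

11


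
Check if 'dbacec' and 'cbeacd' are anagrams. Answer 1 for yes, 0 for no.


Sort characters of 'dbacec': 'abccde'
Sort characters of 'cbeacd': 'abccde'
Sorted forms match -> they ARE anagrams
Result: 1

1


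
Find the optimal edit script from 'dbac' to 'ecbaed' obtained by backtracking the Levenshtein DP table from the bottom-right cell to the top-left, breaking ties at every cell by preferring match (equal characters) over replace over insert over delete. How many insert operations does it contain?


Edit distance = 4. Backtracking from cell (4, 6) with preference match > replace > insert > delete,
then listing the resulting alignment 'dbac' -> 'ecbaed' left to right:
  Step 1: insert 'e' [insertion #1]
  Step 2: replace d->c
  Step 3: keep 'b'
  Step 4: keep 'a'
  Step 5: insert 'e' [insertion #2]
  Step 6: replace c->d
Total insertions: 2

2


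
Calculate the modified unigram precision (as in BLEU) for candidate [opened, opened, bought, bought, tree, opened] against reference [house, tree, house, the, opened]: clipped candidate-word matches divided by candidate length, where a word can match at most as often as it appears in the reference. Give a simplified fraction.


Reference word counts: {'house': 2, 'opened': 1, 'the': 1, 'tree': 1}
Checking each candidate word (with clipping):
  'opened' -> in reference (ref count 1, used 1/1) -> match (matches: 1)
  'opened' -> ref count 1 already used up (1/1) -> clipped, no match (matches: 1)
  'bought' -> not in reference -> no match (matches: 1)
  'bought' -> not in reference -> no match (matches: 1)
  'tree' -> in reference (ref count 1, used 1/1) -> match (matches: 2)
  'opened' -> ref count 1 already used up (1/1) -> clipped, no match (matches: 2)
Clipped matches: 2, Candidate length: 6
Precision = 2/6 = 1/3

1/3


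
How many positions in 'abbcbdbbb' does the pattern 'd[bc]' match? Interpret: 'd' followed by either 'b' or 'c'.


Pattern: d[bc] means 'd' followed by either 'b' or 'c'.
Scanning 'abbcbdbbb' position-by-position:
  Pos 0: window 'ab' -> no
  Pos 1: window 'bb' -> no
  Pos 2: window 'bc' -> no
  Pos 3: window 'cb' -> no
  Pos 4: window 'bd' -> no
  Pos 5: window 'db' -> MATCH
  Pos 6: window 'bb' -> no
  Pos 7: window 'bb' -> no
  Pos 8: window 'b' -> no
Total matches: 1

1


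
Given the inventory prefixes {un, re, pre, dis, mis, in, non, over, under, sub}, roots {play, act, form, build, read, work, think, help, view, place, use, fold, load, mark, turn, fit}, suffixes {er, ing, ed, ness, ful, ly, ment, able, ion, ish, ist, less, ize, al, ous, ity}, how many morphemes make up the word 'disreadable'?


Segmenting 'disreadable' against the inventory:
  'dis' -> prefix (morpheme 1)
  'read' -> root (morpheme 2)
  'able' -> suffix (morpheme 3)
Total morphemes: 3

3


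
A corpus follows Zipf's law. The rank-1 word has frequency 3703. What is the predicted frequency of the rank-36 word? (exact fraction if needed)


Zipf's law: freq(rank) = f1 / rank
f1 = 3703, rank = 36
freq = 3703 / 36
GCD(3703, 36) = 1
Simplified: 3703/36

3703/36


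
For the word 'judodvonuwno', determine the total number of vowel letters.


Scanning each character of 'judodvonuwno':
  Position 1: 'j' -> consonant (running count: 0)
  Position 2: 'u' -> vowel (running count: 1)
  Position 3: 'd' -> consonant (running count: 1)
  Position 4: 'o' -> vowel (running count: 2)
  Position 5: 'd' -> consonant (running count: 2)
  Position 6: 'v' -> consonant (running count: 2)
  Position 7: 'o' -> vowel (running count: 3)
  Position 8: 'n' -> consonant (running count: 3)
  Position 9: 'u' -> vowel (running count: 4)
  Position 10: 'w' -> consonant (running count: 4)
  Position 11: 'n' -> consonant (running count: 4)
  Position 12: 'o' -> vowel (running count: 5)
Total vowels: 5

5


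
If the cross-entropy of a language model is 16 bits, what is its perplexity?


Perplexity formula: PP = 2^H
H = 16
PP = 2^16
PP = 2^16 = 65536

65536


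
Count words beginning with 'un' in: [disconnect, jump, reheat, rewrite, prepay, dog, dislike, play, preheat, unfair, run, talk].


Checking each word for prefix 'un':
  'disconnect' -> no (count: 0)
  'jump' -> no (count: 0)
  'reheat' -> no (count: 0)
  'rewrite' -> no (count: 0)
  'prepay' -> no (count: 0)
  'dog' -> no (count: 0)
  'dislike' -> no (count: 0)
  'play' -> no (count: 0)
  'preheat' -> no (count: 0)
  'unfair' -> YES, starts with 'un' (count: 1)
  'run' -> no (count: 1)
  'talk' -> no (count: 1)
Total with prefix 'un': 1

1


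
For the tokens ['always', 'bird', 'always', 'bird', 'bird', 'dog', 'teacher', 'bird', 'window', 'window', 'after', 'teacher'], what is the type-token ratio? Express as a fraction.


Tokens: 12
Unique types: ('after', 'always', 'bird', 'dog', 'teacher', 'window') = 6
TTR = 6/12
Simplify: divide both by 6 -> 1/2
TTR = 1/2

1/2


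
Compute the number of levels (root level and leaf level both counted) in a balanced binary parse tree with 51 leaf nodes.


In a balanced binary tree with n leaves the deepest leaf is ceil(log2(n)) edges below the root,
so counting node levels inclusive of root and leaves gives ceil(log2(n)) + 1 levels.
log2(51) = 5.6724
ceil(5.6724) = 6
levels = 6 + 1 = 7

7


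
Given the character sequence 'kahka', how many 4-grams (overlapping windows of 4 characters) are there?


String 'kahka' has length L = 5.
Number of overlapping n-grams = L - n + 1
Substituting: 5 - 4 + 1 = 2

2


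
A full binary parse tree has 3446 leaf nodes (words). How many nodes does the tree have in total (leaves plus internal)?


Leaf nodes (terminals): 3446
Internal nodes = n - 1 = 3446 - 1 = 3445
Total = leaves + internal = 3446 + 3445 = 6891

6891


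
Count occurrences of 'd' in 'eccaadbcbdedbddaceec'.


Scanning 'eccaadbcbdedbddaceec' for 'd':
  Position 5: 'd' -> MATCH (count: 1)
  Position 9: 'd' -> MATCH (count: 2)
  Position 11: 'd' -> MATCH (count: 3)
  Position 13: 'd' -> MATCH (count: 4)
  Position 14: 'd' -> MATCH (count: 5)
Total occurrences of 'd': 5

5


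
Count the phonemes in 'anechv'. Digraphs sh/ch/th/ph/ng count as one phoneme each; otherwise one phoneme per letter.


Parsing 'anechv' greedily, digraphs first:
  'a' -> vowel phoneme (phonemes so far: 1)
  'n' -> consonant phoneme (phonemes so far: 2)
  'e' -> vowel phoneme (phonemes so far: 3)
  'ch' -> digraph (1 consonant phoneme) (phonemes so far: 4)
  'v' -> consonant phoneme (phonemes so far: 5)
Total phonemes: 5

5


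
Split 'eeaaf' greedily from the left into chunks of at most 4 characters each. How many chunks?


'eeaaf' has 5 characters.
Chunking with max size 4:
  Chunk 1: 'eeaa' (positions 0-3)
  Chunk 2: 'f' (positions 4-4)
Total chunks: ceil(5 / 4) = 2

2


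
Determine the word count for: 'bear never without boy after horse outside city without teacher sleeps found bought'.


Counting words by splitting on spaces:
  Word 1: 'bear'
  Word 2: 'never'
  Word 3: 'without'
  Word 4: 'boy'
  Word 5: 'after'
  Word 6: 'horse'
  Word 7: 'outside'
  Word 8: 'city'
  Word 9: 'without'
  Word 10: 'teacher'
  Word 11: 'sleeps'
  Word 12: 'found'
  Word 13: 'bought'
Total words: 13

13


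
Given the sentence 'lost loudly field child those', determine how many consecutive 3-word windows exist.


Word trigrams from [5] words:
  Trigram 1: (lost loudly field)
  Trigram 2: (loudly field child)
  Trigram 3: (field child those)
Total word trigrams: 5 - 2 = 3

3


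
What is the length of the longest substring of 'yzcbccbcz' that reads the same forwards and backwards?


Scanning 'yzcbccbcz' for palindromic substrings.
Substring at positions 1-8: 'zcbccbcz'.
Check: reverse('zcbccbcz') = 'zcbccbcz' -> palindrome confirmed.
Neighbouring characters ('y' / '-') break symmetry, so it cannot extend further.
No longer palindromic substring exists; longest length = 8

8


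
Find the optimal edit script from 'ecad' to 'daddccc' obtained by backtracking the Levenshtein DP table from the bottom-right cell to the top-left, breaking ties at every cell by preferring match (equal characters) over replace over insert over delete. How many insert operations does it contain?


Edit distance = 6. Backtracking from cell (4, 7) with preference match > replace > insert > delete,
then listing the resulting alignment 'ecad' -> 'daddccc' left to right:
  Step 1: insert 'd' [insertion #1]
  Step 2: insert 'a' [insertion #2]
  Step 3: insert 'd' [insertion #3]
  Step 4: replace e->d
  Step 5: keep 'c'
  Step 6: replace a->c
  Step 7: replace d->c
Total insertions: 3

3


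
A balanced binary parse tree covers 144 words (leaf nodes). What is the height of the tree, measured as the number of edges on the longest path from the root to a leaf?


In a balanced binary tree with n leaves the deepest leaf is ceil(log2(n)) edges below the root.
log2(144) = 7.1699
ceil(7.1699) = 8
height (edges) = 8

8


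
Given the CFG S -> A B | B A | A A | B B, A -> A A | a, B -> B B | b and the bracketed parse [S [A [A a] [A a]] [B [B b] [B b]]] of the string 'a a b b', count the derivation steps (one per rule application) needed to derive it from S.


Every bracketed nonterminal node [X ...] in the tree is produced by exactly one rule application.
Reading the tree off as a leftmost derivation:
  Step 1: S  =>  A B   (applied S -> A B)
  Step 2: A B  =>  A A B   (applied A -> A A)
  Step 3: A A B  =>  a A B   (applied A -> a)
  Step 4: a A B  =>  a a B   (applied A -> a)
  Step 5: a a B  =>  a a B B   (applied B -> B B)
  Step 6: a a B B  =>  a a b B   (applied B -> b)
  Step 7: a a b B  =>  a a b b   (applied B -> b)
Final yield: a a b b
Total rewrite steps: 7

7


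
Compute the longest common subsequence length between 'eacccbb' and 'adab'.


DP table for LCS of 'eacccbb' and 'adab':
       a  d  a  b
    0  0  0  0  0
  e 0  0  0  0  0
  a 0  1  1  1  1
  c 0  1  1  1  1
  c 0  1  1  1  1
  c 0  1  1  1  1
  b 0  1  1  1  2
  b 0  1  1  1  2
LCS: 'ab'
LCS length = 2

2


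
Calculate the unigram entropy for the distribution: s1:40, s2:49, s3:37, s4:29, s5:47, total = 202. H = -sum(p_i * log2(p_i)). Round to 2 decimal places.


Computing entropy H = -sum(p_i * log2(p_i)):
  s1: p = 40/202 = 0.1980, -p*log2(p) = 0.4626
  s2: p = 49/202 = 0.2426, -p*log2(p) = 0.4957
  s3: p = 37/202 = 0.1832, -p*log2(p) = 0.4485
  s4: p = 29/202 = 0.1436, -p*log2(p) = 0.4020
  s5: p = 47/202 = 0.2327, -p*log2(p) = 0.4895
H = sum of terms = 2.2983
Rounded to 2 decimals: 2.30

2.30


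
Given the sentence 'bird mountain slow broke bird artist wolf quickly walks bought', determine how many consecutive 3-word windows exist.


Word trigrams from [10] words:
  Trigram 1: (bird mountain slow)
  Trigram 2: (mountain slow broke)
  Trigram 3: (slow broke bird)
  Trigram 4: (broke bird artist)
  Trigram 5: (bird artist wolf)
  Trigram 6: (artist wolf quickly)
  Trigram 7: (wolf quickly walks)
  Trigram 8: (quickly walks bought)
Total word trigrams: 10 - 2 = 8

8


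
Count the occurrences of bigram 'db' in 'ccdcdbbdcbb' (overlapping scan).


Scanning 'ccdcdbbdcbb' for bigram 'db':
  Position 0: 'cc' -> no
  Position 1: 'cd' -> no
  Position 2: 'dc' -> no
  Position 3: 'cd' -> no
  Position 4: 'db' -> MATCH
  Position 5: 'bb' -> no
  Position 6: 'bd' -> no
  Position 7: 'dc' -> no
  Position 8: 'cb' -> no
  Position 9: 'bb' -> no
Total matches: 1

1


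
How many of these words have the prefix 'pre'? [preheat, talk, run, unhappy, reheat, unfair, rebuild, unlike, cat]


Checking each word for prefix 'pre':
  'preheat' -> YES, starts with 'pre' (count: 1)
  'talk' -> no (count: 1)
  'run' -> no (count: 1)
  'unhappy' -> no (count: 1)
  'reheat' -> no (count: 1)
  'unfair' -> no (count: 1)
  'rebuild' -> no (count: 1)
  'unlike' -> no (count: 1)
  'cat' -> no (count: 1)
Total with prefix 'pre': 1

1


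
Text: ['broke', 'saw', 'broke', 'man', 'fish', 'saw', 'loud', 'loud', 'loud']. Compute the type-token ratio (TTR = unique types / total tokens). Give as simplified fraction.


Tokens: 9
Unique types: ('broke', 'fish', 'loud', 'man', 'saw') = 5
TTR = 5/9
Already in lowest terms.

5/9


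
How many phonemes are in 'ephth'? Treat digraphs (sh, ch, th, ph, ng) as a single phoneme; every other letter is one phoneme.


Parsing 'ephth' greedily, digraphs first:
  'e' -> vowel phoneme (phonemes so far: 1)
  'ph' -> digraph (1 consonant phoneme) (phonemes so far: 2)
  'th' -> digraph (1 consonant phoneme) (phonemes so far: 3)
Total phonemes: 3

3


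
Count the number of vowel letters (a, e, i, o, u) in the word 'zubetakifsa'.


Scanning each character of 'zubetakifsa':
  Position 1: 'z' -> consonant (running count: 0)
  Position 2: 'u' -> vowel (running count: 1)
  Position 3: 'b' -> consonant (running count: 1)
  Position 4: 'e' -> vowel (running count: 2)
  Position 5: 't' -> consonant (running count: 2)
  Position 6: 'a' -> vowel (running count: 3)
  Position 7: 'k' -> consonant (running count: 3)
  Position 8: 'i' -> vowel (running count: 4)
  Position 9: 'f' -> consonant (running count: 4)
  Position 10: 's' -> consonant (running count: 4)
  Position 11: 'a' -> vowel (running count: 5)
Total vowels: 5

5


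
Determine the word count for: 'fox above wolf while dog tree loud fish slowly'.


Counting words by splitting on spaces:
  Word 1: 'fox'
  Word 2: 'above'
  Word 3: 'wolf'
  Word 4: 'while'
  Word 5: 'dog'
  Word 6: 'tree'
  Word 7: 'loud'
  Word 8: 'fish'
  Word 9: 'slowly'
Total words: 9

9


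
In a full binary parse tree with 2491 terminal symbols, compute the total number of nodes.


Leaf nodes (terminals): 2491
Internal nodes = n - 1 = 2491 - 1 = 2490
Total = leaves + internal = 2491 + 2490 = 4981

4981


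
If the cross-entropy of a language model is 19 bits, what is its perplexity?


Perplexity formula: PP = 2^H
H = 19
PP = 2^19
PP = 2^19 = 524288

524288


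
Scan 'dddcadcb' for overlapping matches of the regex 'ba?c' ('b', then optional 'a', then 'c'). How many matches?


Pattern: ba?c means 'b', then optional 'a', then 'c'.
Scanning 'dddcadcb' position-by-position:
  Pos 0: window 'ddd' -> no
  Pos 1: window 'ddc' -> no
  Pos 2: window 'dca' -> no
  Pos 3: window 'cad' -> no
  Pos 4: window 'adc' -> no
  Pos 5: window 'dcb' -> no
  Pos 6: window 'cb' -> no
  Pos 7: window 'b' -> no
Total matches: 0

0


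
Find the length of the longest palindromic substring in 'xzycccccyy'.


Scanning 'xzycccccyy' for palindromic substrings.
Substring at positions 2-8: 'ycccccy'.
Check: reverse('ycccccy') = 'ycccccy' -> palindrome confirmed.
Neighbouring characters ('z' / 'y') break symmetry, so it cannot extend further.
No longer palindromic substring exists; longest length = 7

7


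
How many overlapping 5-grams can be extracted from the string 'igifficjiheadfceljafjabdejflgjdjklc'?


String 'igifficjiheadfceljafjabdejflgjdjklc' has length L = 35.
Number of overlapping n-grams = L - n + 1
Substituting: 35 - 5 + 1 = 31

31


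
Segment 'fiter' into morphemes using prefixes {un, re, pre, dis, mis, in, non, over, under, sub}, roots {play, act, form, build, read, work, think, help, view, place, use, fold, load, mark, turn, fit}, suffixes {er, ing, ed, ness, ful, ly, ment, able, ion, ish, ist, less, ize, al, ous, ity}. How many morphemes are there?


Segmenting 'fiter' against the inventory:
  'fit' -> root (morpheme 1)
  'er' -> suffix (morpheme 2)
Total morphemes: 2

2


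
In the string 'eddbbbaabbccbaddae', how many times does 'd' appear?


Scanning 'eddbbbaabbccbaddae' for 'd':
  Position 1: 'd' -> MATCH (count: 1)
  Position 2: 'd' -> MATCH (count: 2)
  Position 14: 'd' -> MATCH (count: 3)
  Position 15: 'd' -> MATCH (count: 4)
Total occurrences of 'd': 4

4


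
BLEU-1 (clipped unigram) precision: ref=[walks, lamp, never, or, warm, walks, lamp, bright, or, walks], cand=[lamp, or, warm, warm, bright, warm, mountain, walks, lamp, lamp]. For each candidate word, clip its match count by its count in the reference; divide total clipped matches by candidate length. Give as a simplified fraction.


Reference word counts: {'bright': 1, 'lamp': 2, 'never': 1, 'or': 2, 'walks': 3, 'warm': 1}
Checking each candidate word (with clipping):
  'lamp' -> in reference (ref count 2, used 1/2) -> match (matches: 1)
  'or' -> in reference (ref count 2, used 1/2) -> match (matches: 2)
  'warm' -> in reference (ref count 1, used 1/1) -> match (matches: 3)
  'warm' -> ref count 1 already used up (1/1) -> clipped, no match (matches: 3)
  'bright' -> in reference (ref count 1, used 1/1) -> match (matches: 4)
  'warm' -> ref count 1 already used up (1/1) -> clipped, no match (matches: 4)
  'mountain' -> not in reference -> no match (matches: 4)
  'walks' -> in reference (ref count 3, used 1/3) -> match (matches: 5)
  'lamp' -> in reference (ref count 2, used 2/2) -> match (matches: 6)
  'lamp' -> ref count 2 already used up (2/2) -> clipped, no match (matches: 6)
Clipped matches: 6, Candidate length: 10
Precision = 6/10 = 3/5

3/5


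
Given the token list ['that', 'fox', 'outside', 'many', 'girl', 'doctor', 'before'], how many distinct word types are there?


Listing all tokens and tracking unique types:
  Token 1: 'that' -> NEW (unique so far: 1)
  Token 2: 'fox' -> NEW (unique so far: 2)
  Token 3: 'outside' -> NEW (unique so far: 3)
  Token 4: 'many' -> NEW (unique so far: 4)
  Token 5: 'girl' -> NEW (unique so far: 5)
  Token 6: 'doctor' -> NEW (unique so far: 6)
  Token 7: 'before' -> NEW (unique so far: 7)
Unique types: ('before', 'doctor', 'fox', 'girl', 'many', 'outside', 'that')
Vocabulary size: 7

7


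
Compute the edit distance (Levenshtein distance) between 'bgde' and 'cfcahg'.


Building DP table for s1='bgde' (len 4) and s2='cfcahg' (len 6):
       c  f  c  a  h  g
    0  1  2  3  4  5  6
  b 1  1  2  3  4  5  6
  g 2  2  2  3  4  5  5
  d 3  3  3  3  4  5  6
  e 4  4  4  4  4  5  6
Edit distance = dp[4][6] = 6

6


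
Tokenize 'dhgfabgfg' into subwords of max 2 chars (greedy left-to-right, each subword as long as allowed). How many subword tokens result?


'dhgfabgfg' has 9 characters.
Chunking with max size 2:
  Chunk 1: 'dh' (positions 0-1)
  Chunk 2: 'gf' (positions 2-3)
  Chunk 3: 'ab' (positions 4-5)
  Chunk 4: 'gf' (positions 6-7)
  Chunk 5: 'g' (positions 8-8)
Total chunks: ceil(9 / 2) = 5

5


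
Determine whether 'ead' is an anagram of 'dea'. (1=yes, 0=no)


Sort characters of 'ead': 'ade'
Sort characters of 'dea': 'ade'
Sorted forms match -> they ARE anagrams
Result: 1

1


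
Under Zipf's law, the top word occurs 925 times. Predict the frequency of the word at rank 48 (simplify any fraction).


Zipf's law: freq(rank) = f1 / rank
f1 = 925, rank = 48
freq = 925 / 48
GCD(925, 48) = 1
Simplified: 925/48

925/48


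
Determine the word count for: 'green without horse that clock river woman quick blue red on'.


Counting words by splitting on spaces:
  Word 1: 'green'
  Word 2: 'without'
  Word 3: 'horse'
  Word 4: 'that'
  Word 5: 'clock'
  Word 6: 'river'
  Word 7: 'woman'
  Word 8: 'quick'
  Word 9: 'blue'
  Word 10: 'red'
  Word 11: 'on'
Total words: 11

11


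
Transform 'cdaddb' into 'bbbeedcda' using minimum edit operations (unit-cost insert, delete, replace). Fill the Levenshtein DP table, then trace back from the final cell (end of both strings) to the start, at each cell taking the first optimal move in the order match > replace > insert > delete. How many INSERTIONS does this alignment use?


Edit distance = 7. Backtracking from cell (6, 9) with preference match > replace > insert > delete,
then listing the resulting alignment 'cdaddb' -> 'bbbeedcda' left to right:
  Step 1: insert 'b' [insertion #1]
  Step 2: insert 'b' [insertion #2]
  Step 3: replace c->b
  Step 4: replace d->e
  Step 5: replace a->e
  Step 6: keep 'd'
  Step 7: insert 'c' [insertion #3]
  Step 8: keep 'd'
  Step 9: replace b->a
Total insertions: 3

3


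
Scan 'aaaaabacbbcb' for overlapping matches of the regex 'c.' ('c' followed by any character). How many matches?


Pattern: c. means 'c' followed by any character.
Scanning 'aaaaabacbbcb' position-by-position:
  Pos 0: window 'aa' -> no
  Pos 1: window 'aa' -> no
  Pos 2: window 'aa' -> no
  Pos 3: window 'aa' -> no
  Pos 4: window 'ab' -> no
  Pos 5: window 'ba' -> no
  Pos 6: window 'ac' -> no
  Pos 7: window 'cb' -> MATCH
  Pos 8: window 'bb' -> no
  Pos 9: window 'bc' -> no
  Pos 10: window 'cb' -> MATCH
  Pos 11: window 'b' -> no
Total matches: 2

2


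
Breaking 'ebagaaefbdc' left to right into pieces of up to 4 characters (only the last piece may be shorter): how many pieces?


'ebagaaefbdc' has 11 characters.
Chunking with max size 4:
  Chunk 1: 'ebag' (positions 0-3)
  Chunk 2: 'aaef' (positions 4-7)
  Chunk 3: 'bdc' (positions 8-10)
Total chunks: ceil(11 / 4) = 3

3


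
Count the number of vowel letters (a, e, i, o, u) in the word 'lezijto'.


Scanning each character of 'lezijto':
  Position 1: 'l' -> consonant (running count: 0)
  Position 2: 'e' -> vowel (running count: 1)
  Position 3: 'z' -> consonant (running count: 1)
  Position 4: 'i' -> vowel (running count: 2)
  Position 5: 'j' -> consonant (running count: 2)
  Position 6: 't' -> consonant (running count: 2)
  Position 7: 'o' -> vowel (running count: 3)
Total vowels: 3

3


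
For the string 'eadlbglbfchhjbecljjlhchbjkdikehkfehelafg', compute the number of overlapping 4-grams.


String 'eadlbglbfchhjbecljjlhchbjkdikehkfehelafg' has length L = 40.
Number of overlapping n-grams = L - n + 1
Substituting: 40 - 4 + 1 = 37

37


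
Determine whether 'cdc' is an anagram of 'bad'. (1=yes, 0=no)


Sort characters of 'cdc': 'ccd'
Sort characters of 'bad': 'abd'
Sorted forms differ -> they are NOT anagrams
Result: 0

0


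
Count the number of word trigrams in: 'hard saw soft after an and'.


Word trigrams from [6] words:
  Trigram 1: (hard saw soft)
  Trigram 2: (saw soft after)
  Trigram 3: (soft after an)
  Trigram 4: (after an and)
Total word trigrams: 6 - 2 = 4

4


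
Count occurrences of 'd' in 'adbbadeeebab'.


Scanning 'adbbadeeebab' for 'd':
  Position 1: 'd' -> MATCH (count: 1)
  Position 5: 'd' -> MATCH (count: 2)
Total occurrences of 'd': 2

2


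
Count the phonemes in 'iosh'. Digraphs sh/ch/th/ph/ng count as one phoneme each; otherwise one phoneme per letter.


Parsing 'iosh' greedily, digraphs first:
  'i' -> vowel phoneme (phonemes so far: 1)
  'o' -> vowel phoneme (phonemes so far: 2)
  'sh' -> digraph (1 consonant phoneme) (phonemes so far: 3)
Total phonemes: 3

3


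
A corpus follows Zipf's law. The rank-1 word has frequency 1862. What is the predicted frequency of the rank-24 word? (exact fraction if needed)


Zipf's law: freq(rank) = f1 / rank
f1 = 1862, rank = 24
freq = 1862 / 24
GCD(1862, 24) = 2
Simplified: 931/12

931/12


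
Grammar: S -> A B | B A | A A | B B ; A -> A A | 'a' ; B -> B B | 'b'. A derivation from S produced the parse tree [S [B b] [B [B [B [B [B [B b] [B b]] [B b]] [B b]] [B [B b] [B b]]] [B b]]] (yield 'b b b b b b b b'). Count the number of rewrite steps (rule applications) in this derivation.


Every bracketed nonterminal node [X ...] in the tree is produced by exactly one rule application.
Reading the tree off as a leftmost derivation:
  Step 1: S  =>  B B   (applied S -> B B)
  Step 2: B B  =>  b B   (applied B -> b)
  Step 3: b B  =>  b B B   (applied B -> B B)
  Step 4: b B B  =>  b B B B   (applied B -> B B)
  Step 5: b B B B  =>  b B B B B   (applied B -> B B)
  Step 6: b B B B B  =>  b B B B B B   (applied B -> B B)
  Step 7: b B B B B B  =>  b B B B B B B   (applied B -> B B)
  Step 8: b B B B B B B  =>  b b B B B B B   (applied B -> b)
  Step 9: b b B B B B B  =>  b b b B B B B   (applied B -> b)
  Step 10: b b b B B B B  =>  b b b b B B B   (applied B -> b)
  Step 11: b b b b B B B  =>  b b b b b B B   (applied B -> b)
  Step 12: b b b b b B B  =>  b b b b b B B B   (applied B -> B B)
  Step 13: b b b b b B B B  =>  b b b b b b B B   (applied B -> b)
  Step 14: b b b b b b B B  =>  b b b b b b b B   (applied B -> b)
  Step 15: b b b b b b b B  =>  b b b b b b b b   (applied B -> b)
Final yield: b b b b b b b b
Total rewrite steps: 15

15
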